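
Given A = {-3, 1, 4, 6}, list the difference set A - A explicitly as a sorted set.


A - A = {a - a' : a, a' ∈ A}.
Compute a - a' for each ordered pair (a, a'):
a = -3: -3--3=0, -3-1=-4, -3-4=-7, -3-6=-9
a = 1: 1--3=4, 1-1=0, 1-4=-3, 1-6=-5
a = 4: 4--3=7, 4-1=3, 4-4=0, 4-6=-2
a = 6: 6--3=9, 6-1=5, 6-4=2, 6-6=0
Collecting distinct values (and noting 0 appears from a-a):
A - A = {-9, -7, -5, -4, -3, -2, 0, 2, 3, 4, 5, 7, 9}
|A - A| = 13

A - A = {-9, -7, -5, -4, -3, -2, 0, 2, 3, 4, 5, 7, 9}


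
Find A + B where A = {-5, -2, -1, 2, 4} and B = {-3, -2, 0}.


A + B = {a + b : a ∈ A, b ∈ B}.
Enumerate all |A|·|B| = 5·3 = 15 pairs (a, b) and collect distinct sums.
a = -5: -5+-3=-8, -5+-2=-7, -5+0=-5
a = -2: -2+-3=-5, -2+-2=-4, -2+0=-2
a = -1: -1+-3=-4, -1+-2=-3, -1+0=-1
a = 2: 2+-3=-1, 2+-2=0, 2+0=2
a = 4: 4+-3=1, 4+-2=2, 4+0=4
Collecting distinct sums: A + B = {-8, -7, -5, -4, -3, -2, -1, 0, 1, 2, 4}
|A + B| = 11

A + B = {-8, -7, -5, -4, -3, -2, -1, 0, 1, 2, 4}


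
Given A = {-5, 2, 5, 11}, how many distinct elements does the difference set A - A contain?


A - A = {a - a' : a, a' ∈ A}; |A| = 4.
Bounds: 2|A|-1 ≤ |A - A| ≤ |A|² - |A| + 1, i.e. 7 ≤ |A - A| ≤ 13.
Note: 0 ∈ A - A always (from a - a). The set is symmetric: if d ∈ A - A then -d ∈ A - A.
Enumerate nonzero differences d = a - a' with a > a' (then include -d):
Positive differences: {3, 6, 7, 9, 10, 16}
Full difference set: {0} ∪ (positive diffs) ∪ (negative diffs).
|A - A| = 1 + 2·6 = 13 (matches direct enumeration: 13).

|A - A| = 13


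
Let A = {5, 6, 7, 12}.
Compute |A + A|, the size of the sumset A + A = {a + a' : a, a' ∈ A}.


A + A = {a + a' : a, a' ∈ A}; |A| = 4.
General bounds: 2|A| - 1 ≤ |A + A| ≤ |A|(|A|+1)/2, i.e. 7 ≤ |A + A| ≤ 10.
Lower bound 2|A|-1 is attained iff A is an arithmetic progression.
Enumerate sums a + a' for a ≤ a' (symmetric, so this suffices):
a = 5: 5+5=10, 5+6=11, 5+7=12, 5+12=17
a = 6: 6+6=12, 6+7=13, 6+12=18
a = 7: 7+7=14, 7+12=19
a = 12: 12+12=24
Distinct sums: {10, 11, 12, 13, 14, 17, 18, 19, 24}
|A + A| = 9

|A + A| = 9


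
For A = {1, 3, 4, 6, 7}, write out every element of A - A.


A - A = {a - a' : a, a' ∈ A}.
Compute a - a' for each ordered pair (a, a'):
a = 1: 1-1=0, 1-3=-2, 1-4=-3, 1-6=-5, 1-7=-6
a = 3: 3-1=2, 3-3=0, 3-4=-1, 3-6=-3, 3-7=-4
a = 4: 4-1=3, 4-3=1, 4-4=0, 4-6=-2, 4-7=-3
a = 6: 6-1=5, 6-3=3, 6-4=2, 6-6=0, 6-7=-1
a = 7: 7-1=6, 7-3=4, 7-4=3, 7-6=1, 7-7=0
Collecting distinct values (and noting 0 appears from a-a):
A - A = {-6, -5, -4, -3, -2, -1, 0, 1, 2, 3, 4, 5, 6}
|A - A| = 13

A - A = {-6, -5, -4, -3, -2, -1, 0, 1, 2, 3, 4, 5, 6}


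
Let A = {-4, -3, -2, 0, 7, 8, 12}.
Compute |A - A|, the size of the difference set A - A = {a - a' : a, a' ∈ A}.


A - A = {a - a' : a, a' ∈ A}; |A| = 7.
Bounds: 2|A|-1 ≤ |A - A| ≤ |A|² - |A| + 1, i.e. 13 ≤ |A - A| ≤ 43.
Note: 0 ∈ A - A always (from a - a). The set is symmetric: if d ∈ A - A then -d ∈ A - A.
Enumerate nonzero differences d = a - a' with a > a' (then include -d):
Positive differences: {1, 2, 3, 4, 5, 7, 8, 9, 10, 11, 12, 14, 15, 16}
Full difference set: {0} ∪ (positive diffs) ∪ (negative diffs).
|A - A| = 1 + 2·14 = 29 (matches direct enumeration: 29).

|A - A| = 29


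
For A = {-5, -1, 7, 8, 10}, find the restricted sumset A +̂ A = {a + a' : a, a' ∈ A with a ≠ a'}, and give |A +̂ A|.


Restricted sumset: A +̂ A = {a + a' : a ∈ A, a' ∈ A, a ≠ a'}.
Equivalently, take A + A and drop any sum 2a that is achievable ONLY as a + a for a ∈ A (i.e. sums representable only with equal summands).
Enumerate pairs (a, a') with a < a' (symmetric, so each unordered pair gives one sum; this covers all a ≠ a'):
  -5 + -1 = -6
  -5 + 7 = 2
  -5 + 8 = 3
  -5 + 10 = 5
  -1 + 7 = 6
  -1 + 8 = 7
  -1 + 10 = 9
  7 + 8 = 15
  7 + 10 = 17
  8 + 10 = 18
Collected distinct sums: {-6, 2, 3, 5, 6, 7, 9, 15, 17, 18}
|A +̂ A| = 10
(Reference bound: |A +̂ A| ≥ 2|A| - 3 for |A| ≥ 2, with |A| = 5 giving ≥ 7.)

|A +̂ A| = 10


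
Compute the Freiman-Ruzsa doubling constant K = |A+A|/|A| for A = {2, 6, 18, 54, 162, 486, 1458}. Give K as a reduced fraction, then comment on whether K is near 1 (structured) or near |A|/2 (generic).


|A| = 7.
Compute A + A by enumerating all 49 pairs.
A + A = {4, 8, 12, 20, 24, 36, 56, 60, 72, 108, 164, 168, 180, 216, 324, 488, 492, 504, 540, 648, 972, 1460, 1464, 1476, 1512, 1620, 1944, 2916}, so |A + A| = 28.
K = |A + A| / |A| = 28/7 = 4/1 ≈ 4.0000.
Reference: AP of size 7 gives K = 13/7 ≈ 1.8571; a fully generic set of size 7 gives K ≈ 4.0000.

|A| = 7, |A + A| = 28, K = 28/7 = 4/1.


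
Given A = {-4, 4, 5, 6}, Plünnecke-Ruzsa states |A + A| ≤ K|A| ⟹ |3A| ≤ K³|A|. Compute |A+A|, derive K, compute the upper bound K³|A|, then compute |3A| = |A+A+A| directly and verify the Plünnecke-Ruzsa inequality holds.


|A| = 4.
Step 1: Compute A + A by enumerating all 16 pairs.
A + A = {-8, 0, 1, 2, 8, 9, 10, 11, 12}, so |A + A| = 9.
Step 2: Doubling constant K = |A + A|/|A| = 9/4 = 9/4 ≈ 2.2500.
Step 3: Plünnecke-Ruzsa gives |3A| ≤ K³·|A| = (2.2500)³ · 4 ≈ 45.5625.
Step 4: Compute 3A = A + A + A directly by enumerating all triples (a,b,c) ∈ A³; |3A| = 16.
Step 5: Check 16 ≤ 45.5625? Yes ✓.

K = 9/4, Plünnecke-Ruzsa bound K³|A| ≈ 45.5625, |3A| = 16, inequality holds.


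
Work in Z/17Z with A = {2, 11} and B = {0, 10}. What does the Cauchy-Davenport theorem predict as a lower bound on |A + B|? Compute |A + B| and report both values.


Cauchy-Davenport: |A + B| ≥ min(p, |A| + |B| - 1) for A, B nonempty in Z/pZ.
|A| = 2, |B| = 2, p = 17.
CD lower bound = min(17, 2 + 2 - 1) = min(17, 3) = 3.
Compute A + B mod 17 directly:
a = 2: 2+0=2, 2+10=12
a = 11: 11+0=11, 11+10=4
A + B = {2, 4, 11, 12}, so |A + B| = 4.
Verify: 4 ≥ 3? Yes ✓.

CD lower bound = 3, actual |A + B| = 4.


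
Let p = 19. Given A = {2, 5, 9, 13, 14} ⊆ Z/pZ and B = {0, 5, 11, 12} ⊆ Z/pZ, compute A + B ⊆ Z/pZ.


Work in Z/19Z: reduce every sum a + b modulo 19.
Enumerate all 20 pairs:
a = 2: 2+0=2, 2+5=7, 2+11=13, 2+12=14
a = 5: 5+0=5, 5+5=10, 5+11=16, 5+12=17
a = 9: 9+0=9, 9+5=14, 9+11=1, 9+12=2
a = 13: 13+0=13, 13+5=18, 13+11=5, 13+12=6
a = 14: 14+0=14, 14+5=0, 14+11=6, 14+12=7
Distinct residues collected: {0, 1, 2, 5, 6, 7, 9, 10, 13, 14, 16, 17, 18}
|A + B| = 13 (out of 19 total residues).

A + B = {0, 1, 2, 5, 6, 7, 9, 10, 13, 14, 16, 17, 18}


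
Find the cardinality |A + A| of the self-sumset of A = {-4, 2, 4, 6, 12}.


A + A = {a + a' : a, a' ∈ A}; |A| = 5.
General bounds: 2|A| - 1 ≤ |A + A| ≤ |A|(|A|+1)/2, i.e. 9 ≤ |A + A| ≤ 15.
Lower bound 2|A|-1 is attained iff A is an arithmetic progression.
Enumerate sums a + a' for a ≤ a' (symmetric, so this suffices):
a = -4: -4+-4=-8, -4+2=-2, -4+4=0, -4+6=2, -4+12=8
a = 2: 2+2=4, 2+4=6, 2+6=8, 2+12=14
a = 4: 4+4=8, 4+6=10, 4+12=16
a = 6: 6+6=12, 6+12=18
a = 12: 12+12=24
Distinct sums: {-8, -2, 0, 2, 4, 6, 8, 10, 12, 14, 16, 18, 24}
|A + A| = 13

|A + A| = 13


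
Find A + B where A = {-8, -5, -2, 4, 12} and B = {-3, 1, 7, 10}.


A + B = {a + b : a ∈ A, b ∈ B}.
Enumerate all |A|·|B| = 5·4 = 20 pairs (a, b) and collect distinct sums.
a = -8: -8+-3=-11, -8+1=-7, -8+7=-1, -8+10=2
a = -5: -5+-3=-8, -5+1=-4, -5+7=2, -5+10=5
a = -2: -2+-3=-5, -2+1=-1, -2+7=5, -2+10=8
a = 4: 4+-3=1, 4+1=5, 4+7=11, 4+10=14
a = 12: 12+-3=9, 12+1=13, 12+7=19, 12+10=22
Collecting distinct sums: A + B = {-11, -8, -7, -5, -4, -1, 1, 2, 5, 8, 9, 11, 13, 14, 19, 22}
|A + B| = 16

A + B = {-11, -8, -7, -5, -4, -1, 1, 2, 5, 8, 9, 11, 13, 14, 19, 22}


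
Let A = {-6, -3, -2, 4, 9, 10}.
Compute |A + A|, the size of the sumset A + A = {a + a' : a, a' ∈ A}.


A + A = {a + a' : a, a' ∈ A}; |A| = 6.
General bounds: 2|A| - 1 ≤ |A + A| ≤ |A|(|A|+1)/2, i.e. 11 ≤ |A + A| ≤ 21.
Lower bound 2|A|-1 is attained iff A is an arithmetic progression.
Enumerate sums a + a' for a ≤ a' (symmetric, so this suffices):
a = -6: -6+-6=-12, -6+-3=-9, -6+-2=-8, -6+4=-2, -6+9=3, -6+10=4
a = -3: -3+-3=-6, -3+-2=-5, -3+4=1, -3+9=6, -3+10=7
a = -2: -2+-2=-4, -2+4=2, -2+9=7, -2+10=8
a = 4: 4+4=8, 4+9=13, 4+10=14
a = 9: 9+9=18, 9+10=19
a = 10: 10+10=20
Distinct sums: {-12, -9, -8, -6, -5, -4, -2, 1, 2, 3, 4, 6, 7, 8, 13, 14, 18, 19, 20}
|A + A| = 19

|A + A| = 19


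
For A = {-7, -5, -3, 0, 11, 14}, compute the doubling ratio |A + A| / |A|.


|A| = 6.
Compute A + A by enumerating all 36 pairs.
A + A = {-14, -12, -10, -8, -7, -6, -5, -3, 0, 4, 6, 7, 8, 9, 11, 14, 22, 25, 28}, so |A + A| = 19.
K = |A + A| / |A| = 19/6 (already in lowest terms) ≈ 3.1667.
Reference: AP of size 6 gives K = 11/6 ≈ 1.8333; a fully generic set of size 6 gives K ≈ 3.5000.

|A| = 6, |A + A| = 19, K = 19/6.


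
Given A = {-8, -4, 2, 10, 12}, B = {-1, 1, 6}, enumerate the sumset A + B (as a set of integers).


A + B = {a + b : a ∈ A, b ∈ B}.
Enumerate all |A|·|B| = 5·3 = 15 pairs (a, b) and collect distinct sums.
a = -8: -8+-1=-9, -8+1=-7, -8+6=-2
a = -4: -4+-1=-5, -4+1=-3, -4+6=2
a = 2: 2+-1=1, 2+1=3, 2+6=8
a = 10: 10+-1=9, 10+1=11, 10+6=16
a = 12: 12+-1=11, 12+1=13, 12+6=18
Collecting distinct sums: A + B = {-9, -7, -5, -3, -2, 1, 2, 3, 8, 9, 11, 13, 16, 18}
|A + B| = 14

A + B = {-9, -7, -5, -3, -2, 1, 2, 3, 8, 9, 11, 13, 16, 18}


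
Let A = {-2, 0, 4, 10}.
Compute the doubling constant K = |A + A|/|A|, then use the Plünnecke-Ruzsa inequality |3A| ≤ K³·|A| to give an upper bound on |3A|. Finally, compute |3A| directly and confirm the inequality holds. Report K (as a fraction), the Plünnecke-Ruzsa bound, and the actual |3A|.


|A| = 4.
Step 1: Compute A + A by enumerating all 16 pairs.
A + A = {-4, -2, 0, 2, 4, 8, 10, 14, 20}, so |A + A| = 9.
Step 2: Doubling constant K = |A + A|/|A| = 9/4 = 9/4 ≈ 2.2500.
Step 3: Plünnecke-Ruzsa gives |3A| ≤ K³·|A| = (2.2500)³ · 4 ≈ 45.5625.
Step 4: Compute 3A = A + A + A directly by enumerating all triples (a,b,c) ∈ A³; |3A| = 15.
Step 5: Check 15 ≤ 45.5625? Yes ✓.

K = 9/4, Plünnecke-Ruzsa bound K³|A| ≈ 45.5625, |3A| = 15, inequality holds.


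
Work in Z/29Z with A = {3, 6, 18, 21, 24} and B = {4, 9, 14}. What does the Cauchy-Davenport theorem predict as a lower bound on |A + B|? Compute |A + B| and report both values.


Cauchy-Davenport: |A + B| ≥ min(p, |A| + |B| - 1) for A, B nonempty in Z/pZ.
|A| = 5, |B| = 3, p = 29.
CD lower bound = min(29, 5 + 3 - 1) = min(29, 7) = 7.
Compute A + B mod 29 directly:
a = 3: 3+4=7, 3+9=12, 3+14=17
a = 6: 6+4=10, 6+9=15, 6+14=20
a = 18: 18+4=22, 18+9=27, 18+14=3
a = 21: 21+4=25, 21+9=1, 21+14=6
a = 24: 24+4=28, 24+9=4, 24+14=9
A + B = {1, 3, 4, 6, 7, 9, 10, 12, 15, 17, 20, 22, 25, 27, 28}, so |A + B| = 15.
Verify: 15 ≥ 7? Yes ✓.

CD lower bound = 7, actual |A + B| = 15.


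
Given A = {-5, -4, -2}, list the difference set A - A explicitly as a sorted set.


A - A = {a - a' : a, a' ∈ A}.
Compute a - a' for each ordered pair (a, a'):
a = -5: -5--5=0, -5--4=-1, -5--2=-3
a = -4: -4--5=1, -4--4=0, -4--2=-2
a = -2: -2--5=3, -2--4=2, -2--2=0
Collecting distinct values (and noting 0 appears from a-a):
A - A = {-3, -2, -1, 0, 1, 2, 3}
|A - A| = 7

A - A = {-3, -2, -1, 0, 1, 2, 3}


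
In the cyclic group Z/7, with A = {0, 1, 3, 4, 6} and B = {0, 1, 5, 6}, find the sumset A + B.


Work in Z/7Z: reduce every sum a + b modulo 7.
Enumerate all 20 pairs:
a = 0: 0+0=0, 0+1=1, 0+5=5, 0+6=6
a = 1: 1+0=1, 1+1=2, 1+5=6, 1+6=0
a = 3: 3+0=3, 3+1=4, 3+5=1, 3+6=2
a = 4: 4+0=4, 4+1=5, 4+5=2, 4+6=3
a = 6: 6+0=6, 6+1=0, 6+5=4, 6+6=5
Distinct residues collected: {0, 1, 2, 3, 4, 5, 6}
|A + B| = 7 (out of 7 total residues).

A + B = {0, 1, 2, 3, 4, 5, 6}


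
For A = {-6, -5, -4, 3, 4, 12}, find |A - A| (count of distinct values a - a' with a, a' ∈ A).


A - A = {a - a' : a, a' ∈ A}; |A| = 6.
Bounds: 2|A|-1 ≤ |A - A| ≤ |A|² - |A| + 1, i.e. 11 ≤ |A - A| ≤ 31.
Note: 0 ∈ A - A always (from a - a). The set is symmetric: if d ∈ A - A then -d ∈ A - A.
Enumerate nonzero differences d = a - a' with a > a' (then include -d):
Positive differences: {1, 2, 7, 8, 9, 10, 16, 17, 18}
Full difference set: {0} ∪ (positive diffs) ∪ (negative diffs).
|A - A| = 1 + 2·9 = 19 (matches direct enumeration: 19).

|A - A| = 19


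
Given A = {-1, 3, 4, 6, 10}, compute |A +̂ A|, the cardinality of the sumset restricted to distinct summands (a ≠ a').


Restricted sumset: A +̂ A = {a + a' : a ∈ A, a' ∈ A, a ≠ a'}.
Equivalently, take A + A and drop any sum 2a that is achievable ONLY as a + a for a ∈ A (i.e. sums representable only with equal summands).
Enumerate pairs (a, a') with a < a' (symmetric, so each unordered pair gives one sum; this covers all a ≠ a'):
  -1 + 3 = 2
  -1 + 4 = 3
  -1 + 6 = 5
  -1 + 10 = 9
  3 + 4 = 7
  3 + 6 = 9
  3 + 10 = 13
  4 + 6 = 10
  4 + 10 = 14
  6 + 10 = 16
Collected distinct sums: {2, 3, 5, 7, 9, 10, 13, 14, 16}
|A +̂ A| = 9
(Reference bound: |A +̂ A| ≥ 2|A| - 3 for |A| ≥ 2, with |A| = 5 giving ≥ 7.)

|A +̂ A| = 9


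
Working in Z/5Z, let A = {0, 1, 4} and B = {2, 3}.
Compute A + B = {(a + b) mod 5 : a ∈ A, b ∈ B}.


Work in Z/5Z: reduce every sum a + b modulo 5.
Enumerate all 6 pairs:
a = 0: 0+2=2, 0+3=3
a = 1: 1+2=3, 1+3=4
a = 4: 4+2=1, 4+3=2
Distinct residues collected: {1, 2, 3, 4}
|A + B| = 4 (out of 5 total residues).

A + B = {1, 2, 3, 4}


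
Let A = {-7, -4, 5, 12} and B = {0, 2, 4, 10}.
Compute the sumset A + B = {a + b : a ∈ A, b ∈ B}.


A + B = {a + b : a ∈ A, b ∈ B}.
Enumerate all |A|·|B| = 4·4 = 16 pairs (a, b) and collect distinct sums.
a = -7: -7+0=-7, -7+2=-5, -7+4=-3, -7+10=3
a = -4: -4+0=-4, -4+2=-2, -4+4=0, -4+10=6
a = 5: 5+0=5, 5+2=7, 5+4=9, 5+10=15
a = 12: 12+0=12, 12+2=14, 12+4=16, 12+10=22
Collecting distinct sums: A + B = {-7, -5, -4, -3, -2, 0, 3, 5, 6, 7, 9, 12, 14, 15, 16, 22}
|A + B| = 16

A + B = {-7, -5, -4, -3, -2, 0, 3, 5, 6, 7, 9, 12, 14, 15, 16, 22}


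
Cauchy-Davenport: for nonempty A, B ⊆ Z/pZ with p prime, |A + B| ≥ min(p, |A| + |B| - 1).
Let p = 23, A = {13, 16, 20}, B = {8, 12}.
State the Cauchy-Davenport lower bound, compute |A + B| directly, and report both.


Cauchy-Davenport: |A + B| ≥ min(p, |A| + |B| - 1) for A, B nonempty in Z/pZ.
|A| = 3, |B| = 2, p = 23.
CD lower bound = min(23, 3 + 2 - 1) = min(23, 4) = 4.
Compute A + B mod 23 directly:
a = 13: 13+8=21, 13+12=2
a = 16: 16+8=1, 16+12=5
a = 20: 20+8=5, 20+12=9
A + B = {1, 2, 5, 9, 21}, so |A + B| = 5.
Verify: 5 ≥ 4? Yes ✓.

CD lower bound = 4, actual |A + B| = 5.


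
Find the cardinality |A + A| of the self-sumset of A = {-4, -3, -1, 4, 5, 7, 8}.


A + A = {a + a' : a, a' ∈ A}; |A| = 7.
General bounds: 2|A| - 1 ≤ |A + A| ≤ |A|(|A|+1)/2, i.e. 13 ≤ |A + A| ≤ 28.
Lower bound 2|A|-1 is attained iff A is an arithmetic progression.
Enumerate sums a + a' for a ≤ a' (symmetric, so this suffices):
a = -4: -4+-4=-8, -4+-3=-7, -4+-1=-5, -4+4=0, -4+5=1, -4+7=3, -4+8=4
a = -3: -3+-3=-6, -3+-1=-4, -3+4=1, -3+5=2, -3+7=4, -3+8=5
a = -1: -1+-1=-2, -1+4=3, -1+5=4, -1+7=6, -1+8=7
a = 4: 4+4=8, 4+5=9, 4+7=11, 4+8=12
a = 5: 5+5=10, 5+7=12, 5+8=13
a = 7: 7+7=14, 7+8=15
a = 8: 8+8=16
Distinct sums: {-8, -7, -6, -5, -4, -2, 0, 1, 2, 3, 4, 5, 6, 7, 8, 9, 10, 11, 12, 13, 14, 15, 16}
|A + A| = 23

|A + A| = 23


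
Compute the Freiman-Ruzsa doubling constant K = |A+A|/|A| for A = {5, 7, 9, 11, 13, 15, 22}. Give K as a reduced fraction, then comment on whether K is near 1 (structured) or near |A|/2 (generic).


|A| = 7.
Compute A + A by enumerating all 49 pairs.
A + A = {10, 12, 14, 16, 18, 20, 22, 24, 26, 27, 28, 29, 30, 31, 33, 35, 37, 44}, so |A + A| = 18.
K = |A + A| / |A| = 18/7 (already in lowest terms) ≈ 2.5714.
Reference: AP of size 7 gives K = 13/7 ≈ 1.8571; a fully generic set of size 7 gives K ≈ 4.0000.

|A| = 7, |A + A| = 18, K = 18/7.


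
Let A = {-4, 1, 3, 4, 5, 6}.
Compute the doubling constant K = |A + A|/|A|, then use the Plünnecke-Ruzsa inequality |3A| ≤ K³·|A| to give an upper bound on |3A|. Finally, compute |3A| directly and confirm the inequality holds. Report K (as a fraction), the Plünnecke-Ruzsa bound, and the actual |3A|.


|A| = 6.
Step 1: Compute A + A by enumerating all 36 pairs.
A + A = {-8, -3, -1, 0, 1, 2, 4, 5, 6, 7, 8, 9, 10, 11, 12}, so |A + A| = 15.
Step 2: Doubling constant K = |A + A|/|A| = 15/6 = 15/6 ≈ 2.5000.
Step 3: Plünnecke-Ruzsa gives |3A| ≤ K³·|A| = (2.5000)³ · 6 ≈ 93.7500.
Step 4: Compute 3A = A + A + A directly by enumerating all triples (a,b,c) ∈ A³; |3A| = 25.
Step 5: Check 25 ≤ 93.7500? Yes ✓.

K = 15/6, Plünnecke-Ruzsa bound K³|A| ≈ 93.7500, |3A| = 25, inequality holds.


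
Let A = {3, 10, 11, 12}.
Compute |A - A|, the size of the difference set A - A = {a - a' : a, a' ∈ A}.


A - A = {a - a' : a, a' ∈ A}; |A| = 4.
Bounds: 2|A|-1 ≤ |A - A| ≤ |A|² - |A| + 1, i.e. 7 ≤ |A - A| ≤ 13.
Note: 0 ∈ A - A always (from a - a). The set is symmetric: if d ∈ A - A then -d ∈ A - A.
Enumerate nonzero differences d = a - a' with a > a' (then include -d):
Positive differences: {1, 2, 7, 8, 9}
Full difference set: {0} ∪ (positive diffs) ∪ (negative diffs).
|A - A| = 1 + 2·5 = 11 (matches direct enumeration: 11).

|A - A| = 11


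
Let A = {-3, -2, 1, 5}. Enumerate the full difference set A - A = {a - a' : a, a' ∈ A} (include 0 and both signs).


A - A = {a - a' : a, a' ∈ A}.
Compute a - a' for each ordered pair (a, a'):
a = -3: -3--3=0, -3--2=-1, -3-1=-4, -3-5=-8
a = -2: -2--3=1, -2--2=0, -2-1=-3, -2-5=-7
a = 1: 1--3=4, 1--2=3, 1-1=0, 1-5=-4
a = 5: 5--3=8, 5--2=7, 5-1=4, 5-5=0
Collecting distinct values (and noting 0 appears from a-a):
A - A = {-8, -7, -4, -3, -1, 0, 1, 3, 4, 7, 8}
|A - A| = 11

A - A = {-8, -7, -4, -3, -1, 0, 1, 3, 4, 7, 8}


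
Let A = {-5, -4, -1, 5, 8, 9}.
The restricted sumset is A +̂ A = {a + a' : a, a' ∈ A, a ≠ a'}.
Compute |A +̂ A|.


Restricted sumset: A +̂ A = {a + a' : a ∈ A, a' ∈ A, a ≠ a'}.
Equivalently, take A + A and drop any sum 2a that is achievable ONLY as a + a for a ∈ A (i.e. sums representable only with equal summands).
Enumerate pairs (a, a') with a < a' (symmetric, so each unordered pair gives one sum; this covers all a ≠ a'):
  -5 + -4 = -9
  -5 + -1 = -6
  -5 + 5 = 0
  -5 + 8 = 3
  -5 + 9 = 4
  -4 + -1 = -5
  -4 + 5 = 1
  -4 + 8 = 4
  -4 + 9 = 5
  -1 + 5 = 4
  -1 + 8 = 7
  -1 + 9 = 8
  5 + 8 = 13
  5 + 9 = 14
  8 + 9 = 17
Collected distinct sums: {-9, -6, -5, 0, 1, 3, 4, 5, 7, 8, 13, 14, 17}
|A +̂ A| = 13
(Reference bound: |A +̂ A| ≥ 2|A| - 3 for |A| ≥ 2, with |A| = 6 giving ≥ 9.)

|A +̂ A| = 13


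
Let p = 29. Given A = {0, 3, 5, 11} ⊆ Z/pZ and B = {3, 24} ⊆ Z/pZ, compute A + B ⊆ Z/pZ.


Work in Z/29Z: reduce every sum a + b modulo 29.
Enumerate all 8 pairs:
a = 0: 0+3=3, 0+24=24
a = 3: 3+3=6, 3+24=27
a = 5: 5+3=8, 5+24=0
a = 11: 11+3=14, 11+24=6
Distinct residues collected: {0, 3, 6, 8, 14, 24, 27}
|A + B| = 7 (out of 29 total residues).

A + B = {0, 3, 6, 8, 14, 24, 27}


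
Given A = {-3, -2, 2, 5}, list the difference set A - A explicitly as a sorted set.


A - A = {a - a' : a, a' ∈ A}.
Compute a - a' for each ordered pair (a, a'):
a = -3: -3--3=0, -3--2=-1, -3-2=-5, -3-5=-8
a = -2: -2--3=1, -2--2=0, -2-2=-4, -2-5=-7
a = 2: 2--3=5, 2--2=4, 2-2=0, 2-5=-3
a = 5: 5--3=8, 5--2=7, 5-2=3, 5-5=0
Collecting distinct values (and noting 0 appears from a-a):
A - A = {-8, -7, -5, -4, -3, -1, 0, 1, 3, 4, 5, 7, 8}
|A - A| = 13

A - A = {-8, -7, -5, -4, -3, -1, 0, 1, 3, 4, 5, 7, 8}


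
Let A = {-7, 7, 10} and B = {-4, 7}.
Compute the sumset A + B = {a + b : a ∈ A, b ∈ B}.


A + B = {a + b : a ∈ A, b ∈ B}.
Enumerate all |A|·|B| = 3·2 = 6 pairs (a, b) and collect distinct sums.
a = -7: -7+-4=-11, -7+7=0
a = 7: 7+-4=3, 7+7=14
a = 10: 10+-4=6, 10+7=17
Collecting distinct sums: A + B = {-11, 0, 3, 6, 14, 17}
|A + B| = 6

A + B = {-11, 0, 3, 6, 14, 17}


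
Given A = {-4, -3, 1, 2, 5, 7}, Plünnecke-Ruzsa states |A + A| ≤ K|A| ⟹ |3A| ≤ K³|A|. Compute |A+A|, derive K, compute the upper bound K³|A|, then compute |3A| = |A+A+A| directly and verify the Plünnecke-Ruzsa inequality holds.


|A| = 6.
Step 1: Compute A + A by enumerating all 36 pairs.
A + A = {-8, -7, -6, -3, -2, -1, 1, 2, 3, 4, 6, 7, 8, 9, 10, 12, 14}, so |A + A| = 17.
Step 2: Doubling constant K = |A + A|/|A| = 17/6 = 17/6 ≈ 2.8333.
Step 3: Plünnecke-Ruzsa gives |3A| ≤ K³·|A| = (2.8333)³ · 6 ≈ 136.4722.
Step 4: Compute 3A = A + A + A directly by enumerating all triples (a,b,c) ∈ A³; |3A| = 31.
Step 5: Check 31 ≤ 136.4722? Yes ✓.

K = 17/6, Plünnecke-Ruzsa bound K³|A| ≈ 136.4722, |3A| = 31, inequality holds.


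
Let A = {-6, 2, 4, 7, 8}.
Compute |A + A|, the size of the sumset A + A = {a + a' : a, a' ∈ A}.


A + A = {a + a' : a, a' ∈ A}; |A| = 5.
General bounds: 2|A| - 1 ≤ |A + A| ≤ |A|(|A|+1)/2, i.e. 9 ≤ |A + A| ≤ 15.
Lower bound 2|A|-1 is attained iff A is an arithmetic progression.
Enumerate sums a + a' for a ≤ a' (symmetric, so this suffices):
a = -6: -6+-6=-12, -6+2=-4, -6+4=-2, -6+7=1, -6+8=2
a = 2: 2+2=4, 2+4=6, 2+7=9, 2+8=10
a = 4: 4+4=8, 4+7=11, 4+8=12
a = 7: 7+7=14, 7+8=15
a = 8: 8+8=16
Distinct sums: {-12, -4, -2, 1, 2, 4, 6, 8, 9, 10, 11, 12, 14, 15, 16}
|A + A| = 15

|A + A| = 15


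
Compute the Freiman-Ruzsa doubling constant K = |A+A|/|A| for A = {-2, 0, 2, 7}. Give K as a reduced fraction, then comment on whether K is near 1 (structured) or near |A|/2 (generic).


|A| = 4.
Compute A + A by enumerating all 16 pairs.
A + A = {-4, -2, 0, 2, 4, 5, 7, 9, 14}, so |A + A| = 9.
K = |A + A| / |A| = 9/4 (already in lowest terms) ≈ 2.2500.
Reference: AP of size 4 gives K = 7/4 ≈ 1.7500; a fully generic set of size 4 gives K ≈ 2.5000.

|A| = 4, |A + A| = 9, K = 9/4.


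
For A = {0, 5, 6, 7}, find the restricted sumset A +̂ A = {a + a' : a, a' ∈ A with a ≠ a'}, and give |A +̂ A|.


Restricted sumset: A +̂ A = {a + a' : a ∈ A, a' ∈ A, a ≠ a'}.
Equivalently, take A + A and drop any sum 2a that is achievable ONLY as a + a for a ∈ A (i.e. sums representable only with equal summands).
Enumerate pairs (a, a') with a < a' (symmetric, so each unordered pair gives one sum; this covers all a ≠ a'):
  0 + 5 = 5
  0 + 6 = 6
  0 + 7 = 7
  5 + 6 = 11
  5 + 7 = 12
  6 + 7 = 13
Collected distinct sums: {5, 6, 7, 11, 12, 13}
|A +̂ A| = 6
(Reference bound: |A +̂ A| ≥ 2|A| - 3 for |A| ≥ 2, with |A| = 4 giving ≥ 5.)

|A +̂ A| = 6


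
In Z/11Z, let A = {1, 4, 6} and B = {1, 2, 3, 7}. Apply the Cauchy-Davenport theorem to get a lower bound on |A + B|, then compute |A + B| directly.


Cauchy-Davenport: |A + B| ≥ min(p, |A| + |B| - 1) for A, B nonempty in Z/pZ.
|A| = 3, |B| = 4, p = 11.
CD lower bound = min(11, 3 + 4 - 1) = min(11, 6) = 6.
Compute A + B mod 11 directly:
a = 1: 1+1=2, 1+2=3, 1+3=4, 1+7=8
a = 4: 4+1=5, 4+2=6, 4+3=7, 4+7=0
a = 6: 6+1=7, 6+2=8, 6+3=9, 6+7=2
A + B = {0, 2, 3, 4, 5, 6, 7, 8, 9}, so |A + B| = 9.
Verify: 9 ≥ 6? Yes ✓.

CD lower bound = 6, actual |A + B| = 9.


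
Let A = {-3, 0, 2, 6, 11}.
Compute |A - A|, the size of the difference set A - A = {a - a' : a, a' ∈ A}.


A - A = {a - a' : a, a' ∈ A}; |A| = 5.
Bounds: 2|A|-1 ≤ |A - A| ≤ |A|² - |A| + 1, i.e. 9 ≤ |A - A| ≤ 21.
Note: 0 ∈ A - A always (from a - a). The set is symmetric: if d ∈ A - A then -d ∈ A - A.
Enumerate nonzero differences d = a - a' with a > a' (then include -d):
Positive differences: {2, 3, 4, 5, 6, 9, 11, 14}
Full difference set: {0} ∪ (positive diffs) ∪ (negative diffs).
|A - A| = 1 + 2·8 = 17 (matches direct enumeration: 17).

|A - A| = 17


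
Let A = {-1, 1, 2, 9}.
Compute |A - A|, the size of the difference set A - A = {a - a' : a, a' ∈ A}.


A - A = {a - a' : a, a' ∈ A}; |A| = 4.
Bounds: 2|A|-1 ≤ |A - A| ≤ |A|² - |A| + 1, i.e. 7 ≤ |A - A| ≤ 13.
Note: 0 ∈ A - A always (from a - a). The set is symmetric: if d ∈ A - A then -d ∈ A - A.
Enumerate nonzero differences d = a - a' with a > a' (then include -d):
Positive differences: {1, 2, 3, 7, 8, 10}
Full difference set: {0} ∪ (positive diffs) ∪ (negative diffs).
|A - A| = 1 + 2·6 = 13 (matches direct enumeration: 13).

|A - A| = 13


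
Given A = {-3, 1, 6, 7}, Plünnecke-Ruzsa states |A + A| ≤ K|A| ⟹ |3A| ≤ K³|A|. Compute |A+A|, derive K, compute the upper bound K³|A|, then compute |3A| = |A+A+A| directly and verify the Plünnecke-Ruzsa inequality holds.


|A| = 4.
Step 1: Compute A + A by enumerating all 16 pairs.
A + A = {-6, -2, 2, 3, 4, 7, 8, 12, 13, 14}, so |A + A| = 10.
Step 2: Doubling constant K = |A + A|/|A| = 10/4 = 10/4 ≈ 2.5000.
Step 3: Plünnecke-Ruzsa gives |3A| ≤ K³·|A| = (2.5000)³ · 4 ≈ 62.5000.
Step 4: Compute 3A = A + A + A directly by enumerating all triples (a,b,c) ∈ A³; |3A| = 19.
Step 5: Check 19 ≤ 62.5000? Yes ✓.

K = 10/4, Plünnecke-Ruzsa bound K³|A| ≈ 62.5000, |3A| = 19, inequality holds.


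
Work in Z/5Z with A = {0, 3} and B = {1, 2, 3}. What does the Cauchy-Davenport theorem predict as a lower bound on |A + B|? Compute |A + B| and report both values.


Cauchy-Davenport: |A + B| ≥ min(p, |A| + |B| - 1) for A, B nonempty in Z/pZ.
|A| = 2, |B| = 3, p = 5.
CD lower bound = min(5, 2 + 3 - 1) = min(5, 4) = 4.
Compute A + B mod 5 directly:
a = 0: 0+1=1, 0+2=2, 0+3=3
a = 3: 3+1=4, 3+2=0, 3+3=1
A + B = {0, 1, 2, 3, 4}, so |A + B| = 5.
Verify: 5 ≥ 4? Yes ✓.

CD lower bound = 4, actual |A + B| = 5.


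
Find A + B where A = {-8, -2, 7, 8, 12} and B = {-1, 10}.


A + B = {a + b : a ∈ A, b ∈ B}.
Enumerate all |A|·|B| = 5·2 = 10 pairs (a, b) and collect distinct sums.
a = -8: -8+-1=-9, -8+10=2
a = -2: -2+-1=-3, -2+10=8
a = 7: 7+-1=6, 7+10=17
a = 8: 8+-1=7, 8+10=18
a = 12: 12+-1=11, 12+10=22
Collecting distinct sums: A + B = {-9, -3, 2, 6, 7, 8, 11, 17, 18, 22}
|A + B| = 10

A + B = {-9, -3, 2, 6, 7, 8, 11, 17, 18, 22}


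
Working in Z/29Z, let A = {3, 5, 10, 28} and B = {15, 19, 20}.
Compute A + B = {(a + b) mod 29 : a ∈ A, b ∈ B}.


Work in Z/29Z: reduce every sum a + b modulo 29.
Enumerate all 12 pairs:
a = 3: 3+15=18, 3+19=22, 3+20=23
a = 5: 5+15=20, 5+19=24, 5+20=25
a = 10: 10+15=25, 10+19=0, 10+20=1
a = 28: 28+15=14, 28+19=18, 28+20=19
Distinct residues collected: {0, 1, 14, 18, 19, 20, 22, 23, 24, 25}
|A + B| = 10 (out of 29 total residues).

A + B = {0, 1, 14, 18, 19, 20, 22, 23, 24, 25}


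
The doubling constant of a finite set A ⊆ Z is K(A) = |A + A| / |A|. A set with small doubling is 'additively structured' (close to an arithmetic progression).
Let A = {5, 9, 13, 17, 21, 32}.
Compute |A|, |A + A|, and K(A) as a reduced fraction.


|A| = 6.
Compute A + A by enumerating all 36 pairs.
A + A = {10, 14, 18, 22, 26, 30, 34, 37, 38, 41, 42, 45, 49, 53, 64}, so |A + A| = 15.
K = |A + A| / |A| = 15/6 = 5/2 ≈ 2.5000.
Reference: AP of size 6 gives K = 11/6 ≈ 1.8333; a fully generic set of size 6 gives K ≈ 3.5000.

|A| = 6, |A + A| = 15, K = 15/6 = 5/2.


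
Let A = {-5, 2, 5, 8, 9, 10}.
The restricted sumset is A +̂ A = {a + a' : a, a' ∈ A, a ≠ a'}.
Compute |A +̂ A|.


Restricted sumset: A +̂ A = {a + a' : a ∈ A, a' ∈ A, a ≠ a'}.
Equivalently, take A + A and drop any sum 2a that is achievable ONLY as a + a for a ∈ A (i.e. sums representable only with equal summands).
Enumerate pairs (a, a') with a < a' (symmetric, so each unordered pair gives one sum; this covers all a ≠ a'):
  -5 + 2 = -3
  -5 + 5 = 0
  -5 + 8 = 3
  -5 + 9 = 4
  -5 + 10 = 5
  2 + 5 = 7
  2 + 8 = 10
  2 + 9 = 11
  2 + 10 = 12
  5 + 8 = 13
  5 + 9 = 14
  5 + 10 = 15
  8 + 9 = 17
  8 + 10 = 18
  9 + 10 = 19
Collected distinct sums: {-3, 0, 3, 4, 5, 7, 10, 11, 12, 13, 14, 15, 17, 18, 19}
|A +̂ A| = 15
(Reference bound: |A +̂ A| ≥ 2|A| - 3 for |A| ≥ 2, with |A| = 6 giving ≥ 9.)

|A +̂ A| = 15


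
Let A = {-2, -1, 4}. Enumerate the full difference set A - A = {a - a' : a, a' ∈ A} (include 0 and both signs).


A - A = {a - a' : a, a' ∈ A}.
Compute a - a' for each ordered pair (a, a'):
a = -2: -2--2=0, -2--1=-1, -2-4=-6
a = -1: -1--2=1, -1--1=0, -1-4=-5
a = 4: 4--2=6, 4--1=5, 4-4=0
Collecting distinct values (and noting 0 appears from a-a):
A - A = {-6, -5, -1, 0, 1, 5, 6}
|A - A| = 7

A - A = {-6, -5, -1, 0, 1, 5, 6}


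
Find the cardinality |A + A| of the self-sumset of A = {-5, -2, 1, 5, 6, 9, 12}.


A + A = {a + a' : a, a' ∈ A}; |A| = 7.
General bounds: 2|A| - 1 ≤ |A + A| ≤ |A|(|A|+1)/2, i.e. 13 ≤ |A + A| ≤ 28.
Lower bound 2|A|-1 is attained iff A is an arithmetic progression.
Enumerate sums a + a' for a ≤ a' (symmetric, so this suffices):
a = -5: -5+-5=-10, -5+-2=-7, -5+1=-4, -5+5=0, -5+6=1, -5+9=4, -5+12=7
a = -2: -2+-2=-4, -2+1=-1, -2+5=3, -2+6=4, -2+9=7, -2+12=10
a = 1: 1+1=2, 1+5=6, 1+6=7, 1+9=10, 1+12=13
a = 5: 5+5=10, 5+6=11, 5+9=14, 5+12=17
a = 6: 6+6=12, 6+9=15, 6+12=18
a = 9: 9+9=18, 9+12=21
a = 12: 12+12=24
Distinct sums: {-10, -7, -4, -1, 0, 1, 2, 3, 4, 6, 7, 10, 11, 12, 13, 14, 15, 17, 18, 21, 24}
|A + A| = 21

|A + A| = 21


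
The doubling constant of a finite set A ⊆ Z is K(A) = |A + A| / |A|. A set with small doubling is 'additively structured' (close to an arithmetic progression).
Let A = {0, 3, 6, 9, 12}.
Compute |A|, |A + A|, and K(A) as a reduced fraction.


|A| = 5.
Compute A + A by enumerating all 25 pairs.
A + A = {0, 3, 6, 9, 12, 15, 18, 21, 24}, so |A + A| = 9.
K = |A + A| / |A| = 9/5 (already in lowest terms) ≈ 1.8000.
Reference: AP of size 5 gives K = 9/5 ≈ 1.8000; a fully generic set of size 5 gives K ≈ 3.0000.

|A| = 5, |A + A| = 9, K = 9/5.


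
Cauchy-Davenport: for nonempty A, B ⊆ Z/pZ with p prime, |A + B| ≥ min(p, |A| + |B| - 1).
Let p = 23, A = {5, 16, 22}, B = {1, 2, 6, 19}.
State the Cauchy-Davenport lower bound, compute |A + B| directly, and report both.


Cauchy-Davenport: |A + B| ≥ min(p, |A| + |B| - 1) for A, B nonempty in Z/pZ.
|A| = 3, |B| = 4, p = 23.
CD lower bound = min(23, 3 + 4 - 1) = min(23, 6) = 6.
Compute A + B mod 23 directly:
a = 5: 5+1=6, 5+2=7, 5+6=11, 5+19=1
a = 16: 16+1=17, 16+2=18, 16+6=22, 16+19=12
a = 22: 22+1=0, 22+2=1, 22+6=5, 22+19=18
A + B = {0, 1, 5, 6, 7, 11, 12, 17, 18, 22}, so |A + B| = 10.
Verify: 10 ≥ 6? Yes ✓.

CD lower bound = 6, actual |A + B| = 10.


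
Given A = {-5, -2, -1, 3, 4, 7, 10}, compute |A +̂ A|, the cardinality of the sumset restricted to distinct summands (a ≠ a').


Restricted sumset: A +̂ A = {a + a' : a ∈ A, a' ∈ A, a ≠ a'}.
Equivalently, take A + A and drop any sum 2a that is achievable ONLY as a + a for a ∈ A (i.e. sums representable only with equal summands).
Enumerate pairs (a, a') with a < a' (symmetric, so each unordered pair gives one sum; this covers all a ≠ a'):
  -5 + -2 = -7
  -5 + -1 = -6
  -5 + 3 = -2
  -5 + 4 = -1
  -5 + 7 = 2
  -5 + 10 = 5
  -2 + -1 = -3
  -2 + 3 = 1
  -2 + 4 = 2
  -2 + 7 = 5
  -2 + 10 = 8
  -1 + 3 = 2
  -1 + 4 = 3
  -1 + 7 = 6
  -1 + 10 = 9
  3 + 4 = 7
  3 + 7 = 10
  3 + 10 = 13
  4 + 7 = 11
  4 + 10 = 14
  7 + 10 = 17
Collected distinct sums: {-7, -6, -3, -2, -1, 1, 2, 3, 5, 6, 7, 8, 9, 10, 11, 13, 14, 17}
|A +̂ A| = 18
(Reference bound: |A +̂ A| ≥ 2|A| - 3 for |A| ≥ 2, with |A| = 7 giving ≥ 11.)

|A +̂ A| = 18


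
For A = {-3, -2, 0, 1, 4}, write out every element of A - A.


A - A = {a - a' : a, a' ∈ A}.
Compute a - a' for each ordered pair (a, a'):
a = -3: -3--3=0, -3--2=-1, -3-0=-3, -3-1=-4, -3-4=-7
a = -2: -2--3=1, -2--2=0, -2-0=-2, -2-1=-3, -2-4=-6
a = 0: 0--3=3, 0--2=2, 0-0=0, 0-1=-1, 0-4=-4
a = 1: 1--3=4, 1--2=3, 1-0=1, 1-1=0, 1-4=-3
a = 4: 4--3=7, 4--2=6, 4-0=4, 4-1=3, 4-4=0
Collecting distinct values (and noting 0 appears from a-a):
A - A = {-7, -6, -4, -3, -2, -1, 0, 1, 2, 3, 4, 6, 7}
|A - A| = 13

A - A = {-7, -6, -4, -3, -2, -1, 0, 1, 2, 3, 4, 6, 7}


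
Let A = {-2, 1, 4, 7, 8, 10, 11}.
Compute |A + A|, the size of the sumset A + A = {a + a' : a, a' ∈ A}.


A + A = {a + a' : a, a' ∈ A}; |A| = 7.
General bounds: 2|A| - 1 ≤ |A + A| ≤ |A|(|A|+1)/2, i.e. 13 ≤ |A + A| ≤ 28.
Lower bound 2|A|-1 is attained iff A is an arithmetic progression.
Enumerate sums a + a' for a ≤ a' (symmetric, so this suffices):
a = -2: -2+-2=-4, -2+1=-1, -2+4=2, -2+7=5, -2+8=6, -2+10=8, -2+11=9
a = 1: 1+1=2, 1+4=5, 1+7=8, 1+8=9, 1+10=11, 1+11=12
a = 4: 4+4=8, 4+7=11, 4+8=12, 4+10=14, 4+11=15
a = 7: 7+7=14, 7+8=15, 7+10=17, 7+11=18
a = 8: 8+8=16, 8+10=18, 8+11=19
a = 10: 10+10=20, 10+11=21
a = 11: 11+11=22
Distinct sums: {-4, -1, 2, 5, 6, 8, 9, 11, 12, 14, 15, 16, 17, 18, 19, 20, 21, 22}
|A + A| = 18

|A + A| = 18


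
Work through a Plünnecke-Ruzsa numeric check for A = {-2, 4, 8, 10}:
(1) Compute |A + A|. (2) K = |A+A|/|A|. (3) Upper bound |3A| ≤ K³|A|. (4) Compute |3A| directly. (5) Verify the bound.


|A| = 4.
Step 1: Compute A + A by enumerating all 16 pairs.
A + A = {-4, 2, 6, 8, 12, 14, 16, 18, 20}, so |A + A| = 9.
Step 2: Doubling constant K = |A + A|/|A| = 9/4 = 9/4 ≈ 2.2500.
Step 3: Plünnecke-Ruzsa gives |3A| ≤ K³·|A| = (2.2500)³ · 4 ≈ 45.5625.
Step 4: Compute 3A = A + A + A directly by enumerating all triples (a,b,c) ∈ A³; |3A| = 15.
Step 5: Check 15 ≤ 45.5625? Yes ✓.

K = 9/4, Plünnecke-Ruzsa bound K³|A| ≈ 45.5625, |3A| = 15, inequality holds.


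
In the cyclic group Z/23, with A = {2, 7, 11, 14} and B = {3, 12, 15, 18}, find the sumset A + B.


Work in Z/23Z: reduce every sum a + b modulo 23.
Enumerate all 16 pairs:
a = 2: 2+3=5, 2+12=14, 2+15=17, 2+18=20
a = 7: 7+3=10, 7+12=19, 7+15=22, 7+18=2
a = 11: 11+3=14, 11+12=0, 11+15=3, 11+18=6
a = 14: 14+3=17, 14+12=3, 14+15=6, 14+18=9
Distinct residues collected: {0, 2, 3, 5, 6, 9, 10, 14, 17, 19, 20, 22}
|A + B| = 12 (out of 23 total residues).

A + B = {0, 2, 3, 5, 6, 9, 10, 14, 17, 19, 20, 22}


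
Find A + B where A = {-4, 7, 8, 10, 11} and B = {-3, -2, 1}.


A + B = {a + b : a ∈ A, b ∈ B}.
Enumerate all |A|·|B| = 5·3 = 15 pairs (a, b) and collect distinct sums.
a = -4: -4+-3=-7, -4+-2=-6, -4+1=-3
a = 7: 7+-3=4, 7+-2=5, 7+1=8
a = 8: 8+-3=5, 8+-2=6, 8+1=9
a = 10: 10+-3=7, 10+-2=8, 10+1=11
a = 11: 11+-3=8, 11+-2=9, 11+1=12
Collecting distinct sums: A + B = {-7, -6, -3, 4, 5, 6, 7, 8, 9, 11, 12}
|A + B| = 11

A + B = {-7, -6, -3, 4, 5, 6, 7, 8, 9, 11, 12}


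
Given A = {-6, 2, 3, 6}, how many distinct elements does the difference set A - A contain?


A - A = {a - a' : a, a' ∈ A}; |A| = 4.
Bounds: 2|A|-1 ≤ |A - A| ≤ |A|² - |A| + 1, i.e. 7 ≤ |A - A| ≤ 13.
Note: 0 ∈ A - A always (from a - a). The set is symmetric: if d ∈ A - A then -d ∈ A - A.
Enumerate nonzero differences d = a - a' with a > a' (then include -d):
Positive differences: {1, 3, 4, 8, 9, 12}
Full difference set: {0} ∪ (positive diffs) ∪ (negative diffs).
|A - A| = 1 + 2·6 = 13 (matches direct enumeration: 13).

|A - A| = 13


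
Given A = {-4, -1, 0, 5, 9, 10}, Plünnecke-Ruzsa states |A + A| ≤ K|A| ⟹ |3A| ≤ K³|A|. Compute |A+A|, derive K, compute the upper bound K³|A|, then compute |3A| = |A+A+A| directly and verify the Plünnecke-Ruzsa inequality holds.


|A| = 6.
Step 1: Compute A + A by enumerating all 36 pairs.
A + A = {-8, -5, -4, -2, -1, 0, 1, 4, 5, 6, 8, 9, 10, 14, 15, 18, 19, 20}, so |A + A| = 18.
Step 2: Doubling constant K = |A + A|/|A| = 18/6 = 18/6 ≈ 3.0000.
Step 3: Plünnecke-Ruzsa gives |3A| ≤ K³·|A| = (3.0000)³ · 6 ≈ 162.0000.
Step 4: Compute 3A = A + A + A directly by enumerating all triples (a,b,c) ∈ A³; |3A| = 36.
Step 5: Check 36 ≤ 162.0000? Yes ✓.

K = 18/6, Plünnecke-Ruzsa bound K³|A| ≈ 162.0000, |3A| = 36, inequality holds.


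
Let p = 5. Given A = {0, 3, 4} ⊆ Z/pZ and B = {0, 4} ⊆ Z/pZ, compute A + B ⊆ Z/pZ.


Work in Z/5Z: reduce every sum a + b modulo 5.
Enumerate all 6 pairs:
a = 0: 0+0=0, 0+4=4
a = 3: 3+0=3, 3+4=2
a = 4: 4+0=4, 4+4=3
Distinct residues collected: {0, 2, 3, 4}
|A + B| = 4 (out of 5 total residues).

A + B = {0, 2, 3, 4}


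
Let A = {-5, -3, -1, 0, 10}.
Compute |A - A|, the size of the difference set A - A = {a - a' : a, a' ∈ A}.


A - A = {a - a' : a, a' ∈ A}; |A| = 5.
Bounds: 2|A|-1 ≤ |A - A| ≤ |A|² - |A| + 1, i.e. 9 ≤ |A - A| ≤ 21.
Note: 0 ∈ A - A always (from a - a). The set is symmetric: if d ∈ A - A then -d ∈ A - A.
Enumerate nonzero differences d = a - a' with a > a' (then include -d):
Positive differences: {1, 2, 3, 4, 5, 10, 11, 13, 15}
Full difference set: {0} ∪ (positive diffs) ∪ (negative diffs).
|A - A| = 1 + 2·9 = 19 (matches direct enumeration: 19).

|A - A| = 19


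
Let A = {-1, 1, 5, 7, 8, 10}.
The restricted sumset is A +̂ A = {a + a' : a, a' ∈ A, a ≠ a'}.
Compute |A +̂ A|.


Restricted sumset: A +̂ A = {a + a' : a ∈ A, a' ∈ A, a ≠ a'}.
Equivalently, take A + A and drop any sum 2a that is achievable ONLY as a + a for a ∈ A (i.e. sums representable only with equal summands).
Enumerate pairs (a, a') with a < a' (symmetric, so each unordered pair gives one sum; this covers all a ≠ a'):
  -1 + 1 = 0
  -1 + 5 = 4
  -1 + 7 = 6
  -1 + 8 = 7
  -1 + 10 = 9
  1 + 5 = 6
  1 + 7 = 8
  1 + 8 = 9
  1 + 10 = 11
  5 + 7 = 12
  5 + 8 = 13
  5 + 10 = 15
  7 + 8 = 15
  7 + 10 = 17
  8 + 10 = 18
Collected distinct sums: {0, 4, 6, 7, 8, 9, 11, 12, 13, 15, 17, 18}
|A +̂ A| = 12
(Reference bound: |A +̂ A| ≥ 2|A| - 3 for |A| ≥ 2, with |A| = 6 giving ≥ 9.)

|A +̂ A| = 12


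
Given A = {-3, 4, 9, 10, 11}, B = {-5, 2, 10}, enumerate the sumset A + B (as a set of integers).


A + B = {a + b : a ∈ A, b ∈ B}.
Enumerate all |A|·|B| = 5·3 = 15 pairs (a, b) and collect distinct sums.
a = -3: -3+-5=-8, -3+2=-1, -3+10=7
a = 4: 4+-5=-1, 4+2=6, 4+10=14
a = 9: 9+-5=4, 9+2=11, 9+10=19
a = 10: 10+-5=5, 10+2=12, 10+10=20
a = 11: 11+-5=6, 11+2=13, 11+10=21
Collecting distinct sums: A + B = {-8, -1, 4, 5, 6, 7, 11, 12, 13, 14, 19, 20, 21}
|A + B| = 13

A + B = {-8, -1, 4, 5, 6, 7, 11, 12, 13, 14, 19, 20, 21}


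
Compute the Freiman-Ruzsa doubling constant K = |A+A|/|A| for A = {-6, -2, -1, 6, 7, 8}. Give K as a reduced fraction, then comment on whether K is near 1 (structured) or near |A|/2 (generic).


|A| = 6.
Compute A + A by enumerating all 36 pairs.
A + A = {-12, -8, -7, -4, -3, -2, 0, 1, 2, 4, 5, 6, 7, 12, 13, 14, 15, 16}, so |A + A| = 18.
K = |A + A| / |A| = 18/6 = 3/1 ≈ 3.0000.
Reference: AP of size 6 gives K = 11/6 ≈ 1.8333; a fully generic set of size 6 gives K ≈ 3.5000.

|A| = 6, |A + A| = 18, K = 18/6 = 3/1.


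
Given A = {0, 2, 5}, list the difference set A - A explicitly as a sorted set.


A - A = {a - a' : a, a' ∈ A}.
Compute a - a' for each ordered pair (a, a'):
a = 0: 0-0=0, 0-2=-2, 0-5=-5
a = 2: 2-0=2, 2-2=0, 2-5=-3
a = 5: 5-0=5, 5-2=3, 5-5=0
Collecting distinct values (and noting 0 appears from a-a):
A - A = {-5, -3, -2, 0, 2, 3, 5}
|A - A| = 7

A - A = {-5, -3, -2, 0, 2, 3, 5}


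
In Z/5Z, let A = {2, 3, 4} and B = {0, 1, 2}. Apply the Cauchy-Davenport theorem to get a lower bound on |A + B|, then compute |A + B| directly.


Cauchy-Davenport: |A + B| ≥ min(p, |A| + |B| - 1) for A, B nonempty in Z/pZ.
|A| = 3, |B| = 3, p = 5.
CD lower bound = min(5, 3 + 3 - 1) = min(5, 5) = 5.
Compute A + B mod 5 directly:
a = 2: 2+0=2, 2+1=3, 2+2=4
a = 3: 3+0=3, 3+1=4, 3+2=0
a = 4: 4+0=4, 4+1=0, 4+2=1
A + B = {0, 1, 2, 3, 4}, so |A + B| = 5.
Verify: 5 ≥ 5? Yes ✓.

CD lower bound = 5, actual |A + B| = 5.


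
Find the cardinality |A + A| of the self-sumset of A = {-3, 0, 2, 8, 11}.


A + A = {a + a' : a, a' ∈ A}; |A| = 5.
General bounds: 2|A| - 1 ≤ |A + A| ≤ |A|(|A|+1)/2, i.e. 9 ≤ |A + A| ≤ 15.
Lower bound 2|A|-1 is attained iff A is an arithmetic progression.
Enumerate sums a + a' for a ≤ a' (symmetric, so this suffices):
a = -3: -3+-3=-6, -3+0=-3, -3+2=-1, -3+8=5, -3+11=8
a = 0: 0+0=0, 0+2=2, 0+8=8, 0+11=11
a = 2: 2+2=4, 2+8=10, 2+11=13
a = 8: 8+8=16, 8+11=19
a = 11: 11+11=22
Distinct sums: {-6, -3, -1, 0, 2, 4, 5, 8, 10, 11, 13, 16, 19, 22}
|A + A| = 14

|A + A| = 14


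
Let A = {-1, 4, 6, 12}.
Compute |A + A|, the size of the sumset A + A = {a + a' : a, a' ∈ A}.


A + A = {a + a' : a, a' ∈ A}; |A| = 4.
General bounds: 2|A| - 1 ≤ |A + A| ≤ |A|(|A|+1)/2, i.e. 7 ≤ |A + A| ≤ 10.
Lower bound 2|A|-1 is attained iff A is an arithmetic progression.
Enumerate sums a + a' for a ≤ a' (symmetric, so this suffices):
a = -1: -1+-1=-2, -1+4=3, -1+6=5, -1+12=11
a = 4: 4+4=8, 4+6=10, 4+12=16
a = 6: 6+6=12, 6+12=18
a = 12: 12+12=24
Distinct sums: {-2, 3, 5, 8, 10, 11, 12, 16, 18, 24}
|A + A| = 10

|A + A| = 10
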